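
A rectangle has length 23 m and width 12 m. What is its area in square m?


Shape: rectangle
Length l = 23 m, Width w = 12 m
Formula: A = l * w
A = 23 * 12
A = 276
276 m^2


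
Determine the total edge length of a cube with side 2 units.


Shape: cube
Side s = 2 units
A cube has 12 edges, all equal.
Formula: total edge length = 12 * s
Total = 12 * 2
Total = 24
24 units


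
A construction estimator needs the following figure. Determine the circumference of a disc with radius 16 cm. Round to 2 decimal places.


Shape: circle
Radius r = 16 cm
Formula: C = 2 * pi * r
C = 2 * pi * 16
C = 32 * pi
C = 100.53
100.53 cm


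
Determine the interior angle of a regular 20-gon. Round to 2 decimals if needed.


Shape: regular icosagon (20 sides)
Formula: interior angle = (n - 2) * 180 / n
(n - 2) = 18
(n - 2) * 180 = 3240
angle = 3240 / 20
angle = 162
162 degrees


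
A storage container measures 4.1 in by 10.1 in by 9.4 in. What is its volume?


Shape: rectangular prism
l = 4.1 in, w = 10.1 in, h = 9.4 in
Formula: V = l * w * h
V = 4.1 * 10.1 * 9.4
V = 41.41 * 9.4
V = 389.254
389.254 in^3


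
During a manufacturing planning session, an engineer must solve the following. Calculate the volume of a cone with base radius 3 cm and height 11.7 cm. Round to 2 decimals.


Shape: cone
Radius r = 3 cm, Height h = 11.7 cm
Formula: V = (1/3) * pi * r^2 * h
r^2 = 9
pi * r^2 * h = pi * 9 * 11.7 = 105.3 * pi
V = 105.3 * pi / 3
V = 110.27
110.27 cm^3


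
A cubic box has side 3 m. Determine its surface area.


Shape: cube
Side s = 3 m
A cube has 6 square faces.
Formula: SA = 6 * s^2
s^2 = 9
SA = 6 * 9
SA = 54
54 m^2


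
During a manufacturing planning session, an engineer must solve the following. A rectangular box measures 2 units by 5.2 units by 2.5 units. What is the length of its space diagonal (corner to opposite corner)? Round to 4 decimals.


Shape: rectangular box (space diagonal)
l = 2 units, w = 5.2 units, h = 2.5 units
Visualize: the diagonal of the base, then a right triangle with that diagonal and the height.
Formula: d = sqrt(l^2 + w^2 + h^2)
l^2 + w^2 + h^2 = 4 + 27.04 + 6.25 = 37.29
d = sqrt(37.29)
d = 6.1066
6.1066 units


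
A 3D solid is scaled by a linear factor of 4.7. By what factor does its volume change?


Linear scale factor k = 4.7
Rule: under a linear scaling by k, volumes scale by k^3.
k^3 = 4.7 * 4.7 * 4.7
k^3 = 22.09 * 4.7
k^3 = 103.823
Volume scales by a factor of 103.823.
103.823 (dimensionless)


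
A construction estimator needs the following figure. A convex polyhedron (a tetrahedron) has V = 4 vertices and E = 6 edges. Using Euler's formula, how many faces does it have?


Polyhedron: tetrahedron
Euler's formula for convex polyhedra: V - E + F = 2
Given: V = 4 vertices and E = 6 edges
Solve for F:
F = 2 + E - V = 2 + 6 - 4 = 4
4 faces


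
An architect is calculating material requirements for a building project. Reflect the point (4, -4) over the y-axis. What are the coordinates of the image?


Transformation: reflection
Original point: (4, -4)
Rule for reflection over the y-axis: (x, y) -> (-x, y)
Apply: (4, -4) -> (-4, -4)
(-4, -4)


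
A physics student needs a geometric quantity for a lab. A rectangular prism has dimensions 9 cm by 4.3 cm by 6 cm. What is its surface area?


Shape: rectangular prism
l = 9 cm, w = 4.3 cm, h = 6 cm
Formula: SA = 2(lw + lh + wh)
lw = 38.7, lh = 54, wh = 25.8
lw + lh + wh = 118.5
SA = 2 * 118.5
SA = 237
237 cm^2


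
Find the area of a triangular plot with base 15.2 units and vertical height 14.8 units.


Shape: triangle
Base b = 15.2 units, Height h = 14.8 units
Formula: A = (1/2) * b * h
A = 0.5 * 15.2 * 14.8
A = 0.5 * 224.96
A = 112.48
112.48 units^2


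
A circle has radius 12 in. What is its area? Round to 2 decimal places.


Shape: circle
Radius r = 12 in
Formula: A = pi * r^2
r^2 = 12^2 = 144
A = pi * 144
A = 452.39
452.39 in^2


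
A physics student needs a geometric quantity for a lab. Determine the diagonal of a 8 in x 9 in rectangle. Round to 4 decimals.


Shape: rectangle (diagonal via Pythagoras)
Sides: 8 in and 9 in
Formula: d = sqrt(l^2 + w^2)
l^2 = 64, w^2 = 81
l^2 + w^2 = 145
d = sqrt(145)
d = 12.0416
12.0416 in


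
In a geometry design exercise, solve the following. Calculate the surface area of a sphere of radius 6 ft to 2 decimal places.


Shape: sphere
Radius r = 6 ft
Formula: SA = 4 * pi * r^2
r^2 = 36
SA = 4 * pi * 36
SA = 144 * pi
SA = 452.39
452.39 ft^2


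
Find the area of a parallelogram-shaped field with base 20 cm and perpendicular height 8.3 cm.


Shape: parallelogram
Base b = 20 cm, Height h = 8.3 cm
Formula: A = b * h
A = 20 * 8.3
A = 166
166 cm^2


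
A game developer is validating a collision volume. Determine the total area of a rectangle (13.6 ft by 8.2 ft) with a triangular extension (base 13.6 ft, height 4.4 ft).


Composite shape: rectangle + triangle
Rectangle area = 13.6 * 8.2 = 111.52
Triangle area = 0.5 * 13.6 * 4.4 = 29.92
Total = 111.52 + 29.92
Total = 141.44
141.44 ft^2


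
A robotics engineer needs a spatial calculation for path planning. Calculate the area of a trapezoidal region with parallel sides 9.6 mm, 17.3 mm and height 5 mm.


Shape: trapezoid
Parallel sides a = 9.6 mm, b = 17.3 mm; Height h = 5 mm
Formula: A = (a + b) * h / 2
a + b = 9.6 + 17.3 = 26.9
A = 26.9 * 5 / 2
A = 134.5 / 2
A = 67.25
67.25 mm^2


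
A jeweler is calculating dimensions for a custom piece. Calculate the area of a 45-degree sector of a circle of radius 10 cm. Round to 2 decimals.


Shape: circular sector
Radius r = 10 cm, Angle = 45 degrees
Formula: A = (angle/360) * pi * r^2
r^2 = 100
Fraction of circle = 45/360
A = (45/360) * pi * 100
A = 12.5 * pi
A = 39.27
39.27 cm^2


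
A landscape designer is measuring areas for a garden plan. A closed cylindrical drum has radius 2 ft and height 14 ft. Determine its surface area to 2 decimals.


Shape: closed cylinder
Radius r = 2 ft, Height h = 14 ft
Formula: SA = 2*pi*r^2 + 2*pi*r*h = 2*pi*r*(r + h)
r + h = 16
2 * r * (r + h) = 2 * 2 * 16 = 64
SA = 64 * pi
SA = 201.06
201.06 ft^2


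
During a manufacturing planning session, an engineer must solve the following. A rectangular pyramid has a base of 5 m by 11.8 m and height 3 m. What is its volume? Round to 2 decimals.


Shape: rectangular pyramid
Base: 5 m x 11.8 m, Height h = 3 m
Formula: V = (1/3) * base_area * h
base_area = 5 * 11.8 = 59
base_area * h = 59 * 3 = 177
V = 177 / 3
V = 59
59 m^3


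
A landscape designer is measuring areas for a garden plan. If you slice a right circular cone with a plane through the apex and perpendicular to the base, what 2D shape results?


Solid: right circular cone
Cutting plane: through the apex and perpendicular to the base
Visualize the intersection of the plane with the solid's surface.
The boundary of the cut region is a isosceles triangle.
isosceles triangle


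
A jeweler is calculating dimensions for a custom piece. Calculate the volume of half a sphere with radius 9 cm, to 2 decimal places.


Shape: hemisphere (half of a sphere)
Radius r = 9 cm
Formula: V = (1/2) * (4/3) * pi * r^3 = (2/3) * pi * r^3
r^3 = 729
(2/3) * 729 = 486
V = 486 * pi
V = 1526.81
1526.81 cm^3


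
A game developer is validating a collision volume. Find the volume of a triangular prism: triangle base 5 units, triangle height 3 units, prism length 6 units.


Shape: triangular prism
Triangle base = 5 units, triangle height = 3 units, prism length L = 6 units
Formula: V = (1/2 * b * h_tri) * L
Cross-section area = 0.5 * 5 * 3 = 7.5
V = 7.5 * 6
V = 45
45 units^3


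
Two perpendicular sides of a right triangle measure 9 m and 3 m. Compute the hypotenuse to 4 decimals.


Shape: right triangle
Legs a = 9 m, b = 3 m
Formula: c = sqrt(a^2 + b^2)
a^2 = 81, b^2 = 9
a^2 + b^2 = 90
c = sqrt(90)
c = 9.4868
9.4868 m


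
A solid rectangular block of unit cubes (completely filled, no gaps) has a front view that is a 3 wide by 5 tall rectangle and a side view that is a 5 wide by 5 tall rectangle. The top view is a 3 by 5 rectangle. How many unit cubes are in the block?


Orthographic views of a solid rectangular block:
Front view 3 x 5 -> length = 3, height = 5
Side view 5 x 5 -> width = 5, height = 5 (consistent)
Top view 3 x 5 -> confirms length = 3, width = 5
The block is 3 x 5 x 5.
Total unit cubes = 3 * 5 * 5 = 75
75 unit cubes


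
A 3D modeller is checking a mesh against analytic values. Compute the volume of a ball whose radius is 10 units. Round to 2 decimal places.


Shape: sphere
Radius r = 10 units
Formula: V = (4/3) * pi * r^3
r^3 = 1000
(4/3) * 1000 = 1333.333333
V = 1333.333333 * pi
V = 4188.79
4188.79 units^3


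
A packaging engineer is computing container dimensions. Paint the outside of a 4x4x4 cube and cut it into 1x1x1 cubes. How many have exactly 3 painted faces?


Large cube: 4 x 4 x 4, cut into unit cubes.
Cubes with 3 painted faces are at the corners. A cube always has 8 corners.
Count = 8
8 unit cubes


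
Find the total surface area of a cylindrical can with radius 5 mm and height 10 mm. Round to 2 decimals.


Shape: closed cylinder
Radius r = 5 mm, Height h = 10 mm
Formula: SA = 2*pi*r^2 + 2*pi*r*h = 2*pi*r*(r + h)
r + h = 15
2 * r * (r + h) = 2 * 5 * 15 = 150
SA = 150 * pi
SA = 471.24
471.24 mm^2


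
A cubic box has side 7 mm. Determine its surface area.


Shape: cube
Side s = 7 mm
A cube has 6 square faces.
Formula: SA = 6 * s^2
s^2 = 49
SA = 6 * 49
SA = 294
294 mm^2


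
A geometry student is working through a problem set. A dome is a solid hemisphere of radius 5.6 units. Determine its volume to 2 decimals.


Shape: hemisphere (half of a sphere)
Radius r = 5.6 units
Formula: V = (1/2) * (4/3) * pi * r^3 = (2/3) * pi * r^3
r^3 = 175.616
(2/3) * 175.616 = 117.077333
V = 117.077333 * pi
V = 367.81
367.81 units^3


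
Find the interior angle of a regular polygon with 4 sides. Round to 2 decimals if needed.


Shape: regular square (4 sides)
Formula: interior angle = (n - 2) * 180 / n
(n - 2) = 2
(n - 2) * 180 = 360
angle = 360 / 4
angle = 90
90 degrees


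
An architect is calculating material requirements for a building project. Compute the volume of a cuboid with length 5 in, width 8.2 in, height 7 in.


Shape: rectangular prism
l = 5 in, w = 8.2 in, h = 7 in
Formula: V = l * w * h
V = 5 * 8.2 * 7
V = 41 * 7
V = 287
287 in^3


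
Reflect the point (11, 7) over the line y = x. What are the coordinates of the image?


Transformation: reflection
Original point: (11, 7)
Rule for reflection over y = x: (x, y) -> (y, x)
Apply: (11, 7) -> (7, 11)
(7, 11)


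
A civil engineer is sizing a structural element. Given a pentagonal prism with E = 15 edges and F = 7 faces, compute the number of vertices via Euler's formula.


Polyhedron: pentagonal prism
Euler's formula for convex polyhedra: V - E + F = 2
Given: E = 15 edges and F = 7 faces
Solve for V:
V = 2 + E - F = 2 + 15 - 7 = 10
10 vertices


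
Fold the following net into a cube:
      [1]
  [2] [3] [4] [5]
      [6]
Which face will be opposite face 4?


Net: cross layout. Take square 3 as the base (bottom).
Fold the four squares in the horizontal row up around 3: 2 -> left, 4 -> right, 5 wraps to the top.
Fold 1 and 6 up from 3: 1 -> back, 6 -> front.
Opposite pairs are therefore: (1, 6), (2, 4), (3, 5).
Face 4 is opposite face 2.
face 2


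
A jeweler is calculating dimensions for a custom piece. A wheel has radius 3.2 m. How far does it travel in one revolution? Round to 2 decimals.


Shape: circle
Radius r = 3.2 m
Formula: C = 2 * pi * r
C = 2 * pi * 3.2
C = 6.4 * pi
C = 20.11
20.11 m


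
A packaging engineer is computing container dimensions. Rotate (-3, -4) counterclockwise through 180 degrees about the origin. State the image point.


Transformation: rotation about the origin
Original point: (-3, -4)
Rule for 180 deg: (x, y) -> (-x, -y)
Apply: (-3, -4) -> (3, 4)
(3, 4)


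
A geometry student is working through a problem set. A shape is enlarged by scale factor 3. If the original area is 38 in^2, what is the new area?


Linear scale factor k = 3
Original area = 38 in^2
Rule: under a linear scaling by k, areas scale by k^2.
k^2 = 3^2 = 9
New area = 38 * 9
New area = 342
342 in^2


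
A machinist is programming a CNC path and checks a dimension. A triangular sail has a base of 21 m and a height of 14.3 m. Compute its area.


Shape: triangle
Base b = 21 m, Height h = 14.3 m
Formula: A = (1/2) * b * h
A = 0.5 * 21 * 14.3
A = 0.5 * 300.3
A = 150.15
150.15 m^2


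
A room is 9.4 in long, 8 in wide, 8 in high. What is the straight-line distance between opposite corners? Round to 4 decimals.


Shape: rectangular box (space diagonal)
l = 9.4 in, w = 8 in, h = 8 in
Visualize: the diagonal of the base, then a right triangle with that diagonal and the height.
Formula: d = sqrt(l^2 + w^2 + h^2)
l^2 + w^2 + h^2 = 88.36 + 64 + 64 = 216.36
d = sqrt(216.36)
d = 14.7092
14.7092 in


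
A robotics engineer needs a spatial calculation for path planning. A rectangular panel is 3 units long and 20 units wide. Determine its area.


Shape: rectangle
Length l = 3 units, Width w = 20 units
Formula: A = l * w
A = 3 * 20
A = 60
60 units^2


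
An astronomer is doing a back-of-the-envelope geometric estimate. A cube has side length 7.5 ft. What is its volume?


Shape: cube
Side s = 7.5 ft
Formula: V = s^3
V = 7.5 * 7.5 * 7.5
V = 56.25 * 7.5
V = 421.875
421.875 ft^3


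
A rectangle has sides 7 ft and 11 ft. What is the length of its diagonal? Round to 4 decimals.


Shape: rectangle (diagonal via Pythagoras)
Sides: 7 ft and 11 ft
Formula: d = sqrt(l^2 + w^2)
l^2 = 49, w^2 = 121
l^2 + w^2 = 170
d = sqrt(170)
d = 13.0384
13.0384 ft


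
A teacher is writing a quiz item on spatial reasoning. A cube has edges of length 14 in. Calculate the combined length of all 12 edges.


Shape: cube
Side s = 14 in
A cube has 12 edges, all equal.
Formula: total edge length = 12 * s
Total = 12 * 14
Total = 168
168 in


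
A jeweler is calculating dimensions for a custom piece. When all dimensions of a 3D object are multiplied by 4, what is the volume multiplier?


Linear scale factor k = 4
Rule: under a linear scaling by k, volumes scale by k^3.
k^3 = 4 * 4 * 4
k^3 = 16 * 4
k^3 = 64
Volume scales by a factor of 64.
64 (dimensionless)


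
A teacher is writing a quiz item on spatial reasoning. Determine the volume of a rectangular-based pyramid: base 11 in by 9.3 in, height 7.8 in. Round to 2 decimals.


Shape: rectangular pyramid
Base: 11 in x 9.3 in, Height h = 7.8 in
Formula: V = (1/3) * base_area * h
base_area = 11 * 9.3 = 102.3
base_area * h = 102.3 * 7.8 = 797.94
V = 797.94 / 3
V = 265.98
265.98 in^3


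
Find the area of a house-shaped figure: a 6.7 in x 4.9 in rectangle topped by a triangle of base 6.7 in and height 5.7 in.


Composite shape: rectangle + triangle
Rectangle area = 6.7 * 4.9 = 32.83
Triangle area = 0.5 * 6.7 * 5.7 = 19.095
Total = 32.83 + 19.095
Total = 51.925
51.925 in^2


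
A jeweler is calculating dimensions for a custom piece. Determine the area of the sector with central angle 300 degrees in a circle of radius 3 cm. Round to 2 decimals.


Shape: circular sector
Radius r = 3 cm, Angle = 300 degrees
Formula: A = (angle/360) * pi * r^2
r^2 = 9
Fraction of circle = 300/360
A = (300/360) * pi * 9
A = 7.5 * pi
A = 23.56
23.56 cm^2


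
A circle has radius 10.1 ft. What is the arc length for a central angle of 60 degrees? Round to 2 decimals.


Shape: circular arc
Radius r = 10.1 ft, Angle = 60 degrees
Formula: L = (angle/360) * 2 * pi * r
2 * pi * r = 20.2 * pi
L = (60/360) * 20.2 * pi
L = 3.366667 * pi
L = 10.58
10.58 ft


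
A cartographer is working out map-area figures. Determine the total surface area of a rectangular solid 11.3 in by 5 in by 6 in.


Shape: rectangular prism
l = 11.3 in, w = 5 in, h = 6 in
Formula: SA = 2(lw + lh + wh)
lw = 56.5, lh = 67.8, wh = 30
lw + lh + wh = 154.3
SA = 2 * 154.3
SA = 308.6
308.6 in^2


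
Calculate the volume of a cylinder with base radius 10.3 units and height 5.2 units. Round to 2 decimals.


Shape: cylinder
Radius r = 10.3 units, Height h = 5.2 units
Formula: V = pi * r^2 * h
r^2 = 106.09
V = pi * 106.09 * 5.2
V = 551.668 * pi
V = 1733.12
1733.12 units^3


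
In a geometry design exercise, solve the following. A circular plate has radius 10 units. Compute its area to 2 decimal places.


Shape: circle
Radius r = 10 units
Formula: A = pi * r^2
r^2 = 10^2 = 100
A = pi * 100
A = 314.16
314.16 units^2


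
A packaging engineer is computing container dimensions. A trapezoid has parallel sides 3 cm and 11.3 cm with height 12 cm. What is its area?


Shape: trapezoid
Parallel sides a = 3 cm, b = 11.3 cm; Height h = 12 cm
Formula: A = (a + b) * h / 2
a + b = 3 + 11.3 = 14.3
A = 14.3 * 12 / 2
A = 171.6 / 2
A = 85.8
85.8 cm^2


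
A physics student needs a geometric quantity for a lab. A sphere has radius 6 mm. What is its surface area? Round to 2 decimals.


Shape: sphere
Radius r = 6 mm
Formula: SA = 4 * pi * r^2
r^2 = 36
SA = 4 * pi * 36
SA = 144 * pi
SA = 452.39
452.39 mm^2


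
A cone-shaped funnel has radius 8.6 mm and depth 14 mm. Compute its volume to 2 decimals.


Shape: cone
Radius r = 8.6 mm, Height h = 14 mm
Formula: V = (1/3) * pi * r^2 * h
r^2 = 73.96
pi * r^2 * h = pi * 73.96 * 14 = 1035.44 * pi
V = 1035.44 * pi / 3
V = 1084.31
1084.31 mm^3


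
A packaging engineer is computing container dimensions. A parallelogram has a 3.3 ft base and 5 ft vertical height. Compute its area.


Shape: parallelogram
Base b = 3.3 ft, Height h = 5 ft
Formula: A = b * h
A = 3.3 * 5
A = 16.5
16.5 ft^2


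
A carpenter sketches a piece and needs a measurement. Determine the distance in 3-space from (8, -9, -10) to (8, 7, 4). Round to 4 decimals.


3D distance between two points
P1 = (8, -9, -10), P2 = (8, 7, 4)
Formula: d = sqrt((x2-x1)^2 + (y2-y1)^2 + (z2-z1)^2)
dx = 8 - 8 = 0
dy = 7 - -9 = 16
dz = 4 - -10 = 14
dx^2 + dy^2 + dz^2 = 0 + 256 + 196 = 452
d = sqrt(452)
d = 21.2603
21.2603 units


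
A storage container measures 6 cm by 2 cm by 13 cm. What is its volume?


Shape: rectangular prism
l = 6 cm, w = 2 cm, h = 13 cm
Formula: V = l * w * h
V = 6 * 2 * 13
V = 12 * 13
V = 156
156 cm^3


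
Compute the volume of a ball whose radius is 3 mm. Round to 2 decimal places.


Shape: sphere
Radius r = 3 mm
Formula: V = (4/3) * pi * r^3
r^3 = 27
(4/3) * 27 = 36
V = 36 * pi
V = 113.1
113.1 mm^3


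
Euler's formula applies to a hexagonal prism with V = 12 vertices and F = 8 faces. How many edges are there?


Polyhedron: hexagonal prism
Euler's formula for convex polyhedra: V - E + F = 2
Given: V = 12 vertices and F = 8 faces
Solve for E:
E = V + F - 2 = 12 + 8 - 2 = 18
18 edges


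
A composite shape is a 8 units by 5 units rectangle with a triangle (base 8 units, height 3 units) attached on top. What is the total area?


Composite shape: rectangle + triangle
Rectangle area = 8 * 5 = 40
Triangle area = 0.5 * 8 * 3 = 12
Total = 40 + 12
Total = 52
52 units^2


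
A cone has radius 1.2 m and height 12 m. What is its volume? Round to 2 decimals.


Shape: cone
Radius r = 1.2 m, Height h = 12 m
Formula: V = (1/3) * pi * r^2 * h
r^2 = 1.44
pi * r^2 * h = pi * 1.44 * 12 = 17.28 * pi
V = 17.28 * pi / 3
V = 18.1
18.1 m^3


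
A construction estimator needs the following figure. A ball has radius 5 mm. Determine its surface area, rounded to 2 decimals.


Shape: sphere
Radius r = 5 mm
Formula: SA = 4 * pi * r^2
r^2 = 25
SA = 4 * pi * 25
SA = 100 * pi
SA = 314.16
314.16 mm^2


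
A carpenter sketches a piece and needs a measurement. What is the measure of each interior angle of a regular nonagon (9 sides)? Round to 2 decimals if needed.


Shape: regular nonagon (9 sides)
Formula: interior angle = (n - 2) * 180 / n
(n - 2) = 7
(n - 2) * 180 = 1260
angle = 1260 / 9
angle = 140
140 degrees


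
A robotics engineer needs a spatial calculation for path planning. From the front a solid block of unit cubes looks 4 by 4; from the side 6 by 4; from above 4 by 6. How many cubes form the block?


Orthographic views of a solid rectangular block:
Front view 4 x 4 -> length = 4, height = 4
Side view 6 x 4 -> width = 6, height = 4 (consistent)
Top view 4 x 6 -> confirms length = 4, width = 6
The block is 4 x 6 x 4.
Total unit cubes = 4 * 6 * 4 = 96
96 unit cubes


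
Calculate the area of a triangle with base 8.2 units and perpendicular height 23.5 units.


Shape: triangle
Base b = 8.2 units, Height h = 23.5 units
Formula: A = (1/2) * b * h
A = 0.5 * 8.2 * 23.5
A = 0.5 * 192.7
A = 96.35
96.35 units^2


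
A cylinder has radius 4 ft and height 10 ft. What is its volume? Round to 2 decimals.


Shape: cylinder
Radius r = 4 ft, Height h = 10 ft
Formula: V = pi * r^2 * h
r^2 = 16
V = pi * 16 * 10
V = 160 * pi
V = 502.65
502.65 ft^3


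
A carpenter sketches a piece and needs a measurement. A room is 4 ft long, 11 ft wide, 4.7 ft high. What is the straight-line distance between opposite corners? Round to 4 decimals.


Shape: rectangular box (space diagonal)
l = 4 ft, w = 11 ft, h = 4.7 ft
Visualize: the diagonal of the base, then a right triangle with that diagonal and the height.
Formula: d = sqrt(l^2 + w^2 + h^2)
l^2 + w^2 + h^2 = 16 + 121 + 22.09 = 159.09
d = sqrt(159.09)
d = 12.6131
12.6131 ft


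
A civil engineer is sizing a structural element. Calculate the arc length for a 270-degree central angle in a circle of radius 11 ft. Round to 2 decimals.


Shape: circular arc
Radius r = 11 ft, Angle = 270 degrees
Formula: L = (angle/360) * 2 * pi * r
2 * pi * r = 22 * pi
L = (270/360) * 22 * pi
L = 16.5 * pi
L = 51.84
51.84 ft


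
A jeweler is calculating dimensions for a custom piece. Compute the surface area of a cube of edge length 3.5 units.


Shape: cube
Side s = 3.5 units
A cube has 6 square faces.
Formula: SA = 6 * s^2
s^2 = 12.25
SA = 6 * 12.25
SA = 73.5
73.5 units^2


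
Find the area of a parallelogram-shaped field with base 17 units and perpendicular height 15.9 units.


Shape: parallelogram
Base b = 17 units, Height h = 15.9 units
Formula: A = b * h
A = 17 * 15.9
A = 270.3
270.3 units^2


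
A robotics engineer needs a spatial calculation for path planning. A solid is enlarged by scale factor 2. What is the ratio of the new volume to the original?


Linear scale factor k = 2
Rule: under a linear scaling by k, volumes scale by k^3.
k^3 = 2 * 2 * 2
k^3 = 4 * 2
k^3 = 8
Volume scales by a factor of 8.
8 (dimensionless)


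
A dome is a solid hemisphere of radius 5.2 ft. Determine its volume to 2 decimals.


Shape: hemisphere (half of a sphere)
Radius r = 5.2 ft
Formula: V = (1/2) * (4/3) * pi * r^3 = (2/3) * pi * r^3
r^3 = 140.608
(2/3) * 140.608 = 93.738667
V = 93.738667 * pi
V = 294.49
294.49 ft^3


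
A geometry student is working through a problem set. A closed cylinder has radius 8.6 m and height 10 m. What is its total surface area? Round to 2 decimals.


Shape: closed cylinder
Radius r = 8.6 m, Height h = 10 m
Formula: SA = 2*pi*r^2 + 2*pi*r*h = 2*pi*r*(r + h)
r + h = 18.6
2 * r * (r + h) = 2 * 8.6 * 18.6 = 319.92
SA = 319.92 * pi
SA = 1005.06
1005.06 m^2


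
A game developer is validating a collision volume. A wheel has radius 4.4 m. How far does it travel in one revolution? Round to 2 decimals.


Shape: circle
Radius r = 4.4 m
Formula: C = 2 * pi * r
C = 2 * pi * 4.4
C = 8.8 * pi
C = 27.65
27.65 m


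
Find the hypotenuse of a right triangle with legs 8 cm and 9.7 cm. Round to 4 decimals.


Shape: right triangle
Legs a = 8 cm, b = 9.7 cm
Formula: c = sqrt(a^2 + b^2)
a^2 = 64, b^2 = 94.09
a^2 + b^2 = 158.09
c = sqrt(158.09)
c = 12.5734
12.5734 cm


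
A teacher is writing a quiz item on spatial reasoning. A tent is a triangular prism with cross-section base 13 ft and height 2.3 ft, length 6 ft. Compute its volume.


Shape: triangular prism
Triangle base = 13 ft, triangle height = 2.3 ft, prism length L = 6 ft
Formula: V = (1/2 * b * h_tri) * L
Cross-section area = 0.5 * 13 * 2.3 = 14.95
V = 14.95 * 6
V = 89.7
89.7 ft^3


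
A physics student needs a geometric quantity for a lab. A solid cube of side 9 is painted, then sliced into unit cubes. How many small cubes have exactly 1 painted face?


Large cube: 9 x 9 x 9, cut into unit cubes.
n = 9, so n - 2 = 7
Cubes with 1 painted face lie in the interior of each face.
A cube has 6 faces; each contributes (n - 2)^2 = 49 such cubes.
Count = 6 * 49 = 294
294 unit cubes


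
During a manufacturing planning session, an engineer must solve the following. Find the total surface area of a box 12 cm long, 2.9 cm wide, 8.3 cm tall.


Shape: rectangular prism
l = 12 cm, w = 2.9 cm, h = 8.3 cm
Formula: SA = 2(lw + lh + wh)
lw = 34.8, lh = 99.6, wh = 24.07
lw + lh + wh = 158.47
SA = 2 * 158.47
SA = 316.94
316.94 cm^2


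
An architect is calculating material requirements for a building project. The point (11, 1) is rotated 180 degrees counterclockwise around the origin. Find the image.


Transformation: rotation about the origin
Original point: (11, 1)
Rule for 180 deg: (x, y) -> (-x, -y)
Apply: (11, 1) -> (-11, -1)
(-11, -1)


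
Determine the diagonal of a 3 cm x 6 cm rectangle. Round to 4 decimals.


Shape: rectangle (diagonal via Pythagoras)
Sides: 3 cm and 6 cm
Formula: d = sqrt(l^2 + w^2)
l^2 = 9, w^2 = 36
l^2 + w^2 = 45
d = sqrt(45)
d = 6.7082
6.7082 cm


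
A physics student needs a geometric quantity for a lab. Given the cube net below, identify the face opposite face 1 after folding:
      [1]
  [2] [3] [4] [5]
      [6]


Net: cross layout. Take square 3 as the base (bottom).
Fold the four squares in the horizontal row up around 3: 2 -> left, 4 -> right, 5 wraps to the top.
Fold 1 and 6 up from 3: 1 -> back, 6 -> front.
Opposite pairs are therefore: (1, 6), (2, 4), (3, 5).
Face 1 is opposite face 6.
face 6


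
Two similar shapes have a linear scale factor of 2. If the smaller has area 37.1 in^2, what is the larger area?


Linear scale factor k = 2
Original area = 37.1 in^2
Rule: under a linear scaling by k, areas scale by k^2.
k^2 = 2^2 = 4
New area = 37.1 * 4
New area = 148.4
148.4 in^2


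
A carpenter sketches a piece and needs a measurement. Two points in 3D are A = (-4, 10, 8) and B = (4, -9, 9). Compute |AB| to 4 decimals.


3D distance between two points
P1 = (-4, 10, 8), P2 = (4, -9, 9)
Formula: d = sqrt((x2-x1)^2 + (y2-y1)^2 + (z2-z1)^2)
dx = 4 - -4 = 8
dy = -9 - 10 = -19
dz = 9 - 8 = 1
dx^2 + dy^2 + dz^2 = 64 + 361 + 1 = 426
d = sqrt(426)
d = 20.6398
20.6398 units


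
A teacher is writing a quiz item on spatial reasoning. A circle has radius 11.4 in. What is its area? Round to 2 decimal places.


Shape: circle
Radius r = 11.4 in
Formula: A = pi * r^2
r^2 = 11.4^2 = 129.96
A = pi * 129.96
A = 408.28
408.28 in^2


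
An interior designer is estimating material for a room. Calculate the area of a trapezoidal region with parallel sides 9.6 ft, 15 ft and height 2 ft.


Shape: trapezoid
Parallel sides a = 9.6 ft, b = 15 ft; Height h = 2 ft
Formula: A = (a + b) * h / 2
a + b = 9.6 + 15 = 24.6
A = 24.6 * 2 / 2
A = 49.2 / 2
A = 24.6
24.6 ft^2


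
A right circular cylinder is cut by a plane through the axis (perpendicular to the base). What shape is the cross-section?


Solid: right circular cylinder
Cutting plane: through the axis (perpendicular to the base)
Visualize the intersection of the plane with the solid's surface.
The boundary of the cut region is a rectangle.
rectangle


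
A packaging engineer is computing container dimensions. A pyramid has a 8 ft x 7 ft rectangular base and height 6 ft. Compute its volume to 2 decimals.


Shape: rectangular pyramid
Base: 8 ft x 7 ft, Height h = 6 ft
Formula: V = (1/3) * base_area * h
base_area = 8 * 7 = 56
base_area * h = 56 * 6 = 336
V = 336 / 3
V = 112
112 ft^3


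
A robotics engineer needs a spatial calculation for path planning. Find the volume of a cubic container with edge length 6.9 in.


Shape: cube
Side s = 6.9 in
Formula: V = s^3
V = 6.9 * 6.9 * 6.9
V = 47.61 * 6.9
V = 328.509
328.509 in^3


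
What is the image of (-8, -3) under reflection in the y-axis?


Transformation: reflection
Original point: (-8, -3)
Rule for reflection over the y-axis: (x, y) -> (-x, y)
Apply: (-8, -3) -> (8, -3)
(8, -3)


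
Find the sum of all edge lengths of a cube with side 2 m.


Shape: cube
Side s = 2 m
A cube has 12 edges, all equal.
Formula: total edge length = 12 * s
Total = 12 * 2
Total = 24
24 m


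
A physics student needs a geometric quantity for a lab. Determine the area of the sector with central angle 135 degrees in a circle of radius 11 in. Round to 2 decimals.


Shape: circular sector
Radius r = 11 in, Angle = 135 degrees
Formula: A = (angle/360) * pi * r^2
r^2 = 121
Fraction of circle = 135/360
A = (135/360) * pi * 121
A = 45.375 * pi
A = 142.55
142.55 in^2


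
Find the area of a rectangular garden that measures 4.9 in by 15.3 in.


Shape: rectangle
Length l = 4.9 in, Width w = 15.3 in
Formula: A = l * w
A = 4.9 * 15.3
A = 74.97
74.97 in^2


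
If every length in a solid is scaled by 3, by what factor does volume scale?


Linear scale factor k = 3
Rule: under a linear scaling by k, volumes scale by k^3.
k^3 = 3 * 3 * 3
k^3 = 9 * 3
k^3 = 27
Volume scales by a factor of 27.
27 (dimensionless)


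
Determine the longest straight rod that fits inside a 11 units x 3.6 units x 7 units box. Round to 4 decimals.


Shape: rectangular box (space diagonal)
l = 11 units, w = 3.6 units, h = 7 units
Visualize: the diagonal of the base, then a right triangle with that diagonal and the height.
Formula: d = sqrt(l^2 + w^2 + h^2)
l^2 + w^2 + h^2 = 121 + 12.96 + 49 = 182.96
d = sqrt(182.96)
d = 13.5263
13.5263 units


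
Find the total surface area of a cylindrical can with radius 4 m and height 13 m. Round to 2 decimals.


Shape: closed cylinder
Radius r = 4 m, Height h = 13 m
Formula: SA = 2*pi*r^2 + 2*pi*r*h = 2*pi*r*(r + h)
r + h = 17
2 * r * (r + h) = 2 * 4 * 17 = 136
SA = 136 * pi
SA = 427.26
427.26 m^2


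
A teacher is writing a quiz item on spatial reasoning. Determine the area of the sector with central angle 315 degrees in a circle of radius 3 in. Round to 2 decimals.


Shape: circular sector
Radius r = 3 in, Angle = 315 degrees
Formula: A = (angle/360) * pi * r^2
r^2 = 9
Fraction of circle = 315/360
A = (315/360) * pi * 9
A = 7.875 * pi
A = 24.74
24.74 in^2


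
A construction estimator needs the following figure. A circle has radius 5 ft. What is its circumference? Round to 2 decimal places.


Shape: circle
Radius r = 5 ft
Formula: C = 2 * pi * r
C = 2 * pi * 5
C = 10 * pi
C = 31.42
31.42 ft


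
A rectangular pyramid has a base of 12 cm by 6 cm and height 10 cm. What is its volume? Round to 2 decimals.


Shape: rectangular pyramid
Base: 12 cm x 6 cm, Height h = 10 cm
Formula: V = (1/3) * base_area * h
base_area = 12 * 6 = 72
base_area * h = 72 * 10 = 720
V = 720 / 3
V = 240
240 cm^3


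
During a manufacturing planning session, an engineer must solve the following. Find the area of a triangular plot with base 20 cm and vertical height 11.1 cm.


Shape: triangle
Base b = 20 cm, Height h = 11.1 cm
Formula: A = (1/2) * b * h
A = 0.5 * 20 * 11.1
A = 0.5 * 222
A = 111
111 cm^2


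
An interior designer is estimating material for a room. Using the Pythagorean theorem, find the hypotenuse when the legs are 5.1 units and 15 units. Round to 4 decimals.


Shape: right triangle
Legs a = 5.1 units, b = 15 units
Formula: c = sqrt(a^2 + b^2)
a^2 = 26.01, b^2 = 225
a^2 + b^2 = 251.01
c = sqrt(251.01)
c = 15.8433
15.8433 units


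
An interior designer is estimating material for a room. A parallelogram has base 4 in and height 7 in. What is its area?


Shape: parallelogram
Base b = 4 in, Height h = 7 in
Formula: A = b * h
A = 4 * 7
A = 28
28 in^2


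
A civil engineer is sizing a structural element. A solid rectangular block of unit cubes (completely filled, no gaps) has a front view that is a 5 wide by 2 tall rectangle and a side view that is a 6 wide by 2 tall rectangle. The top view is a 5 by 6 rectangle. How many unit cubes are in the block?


Orthographic views of a solid rectangular block:
Front view 5 x 2 -> length = 5, height = 2
Side view 6 x 2 -> width = 6, height = 2 (consistent)
Top view 5 x 6 -> confirms length = 5, width = 6
The block is 5 x 6 x 2.
Total unit cubes = 5 * 6 * 2 = 60
60 unit cubes


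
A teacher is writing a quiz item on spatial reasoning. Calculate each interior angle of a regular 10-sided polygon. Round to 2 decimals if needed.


Shape: regular decagon (10 sides)
Formula: interior angle = (n - 2) * 180 / n
(n - 2) = 8
(n - 2) * 180 = 1440
angle = 1440 / 10
angle = 144
144 degrees


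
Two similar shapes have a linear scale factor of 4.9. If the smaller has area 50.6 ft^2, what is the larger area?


Linear scale factor k = 4.9
Original area = 50.6 ft^2
Rule: under a linear scaling by k, areas scale by k^2.
k^2 = 4.9^2 = 24.01
New area = 50.6 * 24.01
New area = 1214.906
1214.906 ft^2


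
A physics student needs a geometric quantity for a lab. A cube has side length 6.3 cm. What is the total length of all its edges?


Shape: cube
Side s = 6.3 cm
A cube has 12 edges, all equal.
Formula: total edge length = 12 * s
Total = 12 * 6.3
Total = 75.6
75.6 cm


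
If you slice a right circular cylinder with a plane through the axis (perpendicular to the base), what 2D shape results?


Solid: right circular cylinder
Cutting plane: through the axis (perpendicular to the base)
Visualize the intersection of the plane with the solid's surface.
The boundary of the cut region is a rectangle.
rectangle


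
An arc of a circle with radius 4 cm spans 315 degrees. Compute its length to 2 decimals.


Shape: circular arc
Radius r = 4 cm, Angle = 315 degrees
Formula: L = (angle/360) * 2 * pi * r
2 * pi * r = 8 * pi
L = (315/360) * 8 * pi
L = 7 * pi
L = 21.99
21.99 cm


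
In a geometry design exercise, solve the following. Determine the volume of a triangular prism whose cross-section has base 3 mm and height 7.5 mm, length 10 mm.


Shape: triangular prism
Triangle base = 3 mm, triangle height = 7.5 mm, prism length L = 10 mm
Formula: V = (1/2 * b * h_tri) * L
Cross-section area = 0.5 * 3 * 7.5 = 11.25
V = 11.25 * 10
V = 112.5
112.5 mm^3


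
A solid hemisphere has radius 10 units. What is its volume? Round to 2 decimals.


Shape: hemisphere (half of a sphere)
Radius r = 10 units
Formula: V = (1/2) * (4/3) * pi * r^3 = (2/3) * pi * r^3
r^3 = 1000
(2/3) * 1000 = 666.666667
V = 666.666667 * pi
V = 2094.4
2094.4 units^3


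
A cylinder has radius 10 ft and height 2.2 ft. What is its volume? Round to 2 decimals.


Shape: cylinder
Radius r = 10 ft, Height h = 2.2 ft
Formula: V = pi * r^2 * h
r^2 = 100
V = pi * 100 * 2.2
V = 220 * pi
V = 691.15
691.15 ft^3


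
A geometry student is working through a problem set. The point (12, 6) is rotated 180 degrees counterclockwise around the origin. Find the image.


Transformation: rotation about the origin
Original point: (12, 6)
Rule for 180 deg: (x, y) -> (-x, -y)
Apply: (12, 6) -> (-12, -6)
(-12, -6)


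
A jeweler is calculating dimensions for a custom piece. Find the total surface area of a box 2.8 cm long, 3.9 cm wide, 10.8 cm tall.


Shape: rectangular prism
l = 2.8 cm, w = 3.9 cm, h = 10.8 cm
Formula: SA = 2(lw + lh + wh)
lw = 10.92, lh = 30.24, wh = 42.12
lw + lh + wh = 83.28
SA = 2 * 83.28
SA = 166.56
166.56 cm^2


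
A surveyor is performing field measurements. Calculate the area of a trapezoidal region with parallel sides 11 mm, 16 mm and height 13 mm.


Shape: trapezoid
Parallel sides a = 11 mm, b = 16 mm; Height h = 13 mm
Formula: A = (a + b) * h / 2
a + b = 11 + 16 = 27
A = 27 * 13 / 2
A = 351 / 2
A = 175.5
175.5 mm^2


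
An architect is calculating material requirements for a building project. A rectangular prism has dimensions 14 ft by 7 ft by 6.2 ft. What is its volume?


Shape: rectangular prism
l = 14 ft, w = 7 ft, h = 6.2 ft
Formula: V = l * w * h
V = 14 * 7 * 6.2
V = 98 * 6.2
V = 607.6
607.6 ft^3


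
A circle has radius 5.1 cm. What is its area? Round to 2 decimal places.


Shape: circle
Radius r = 5.1 cm
Formula: A = pi * r^2
r^2 = 5.1^2 = 26.01
A = pi * 26.01
A = 81.71
81.71 cm^2


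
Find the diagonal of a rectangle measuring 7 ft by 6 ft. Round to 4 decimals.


Shape: rectangle (diagonal via Pythagoras)
Sides: 7 ft and 6 ft
Formula: d = sqrt(l^2 + w^2)
l^2 = 49, w^2 = 36
l^2 + w^2 = 85
d = sqrt(85)
d = 9.2195
9.2195 ft


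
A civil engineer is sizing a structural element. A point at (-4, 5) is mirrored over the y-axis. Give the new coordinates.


Transformation: reflection
Original point: (-4, 5)
Rule for reflection over the y-axis: (x, y) -> (-x, y)
Apply: (-4, 5) -> (4, 5)
(4, 5)


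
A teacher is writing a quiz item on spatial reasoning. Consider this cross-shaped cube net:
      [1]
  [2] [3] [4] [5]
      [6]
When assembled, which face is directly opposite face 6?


Net: cross layout. Take square 3 as the base (bottom).
Fold the four squares in the horizontal row up around 3: 2 -> left, 4 -> right, 5 wraps to the top.
Fold 1 and 6 up from 3: 1 -> back, 6 -> front.
Opposite pairs are therefore: (1, 6), (2, 4), (3, 5).
Face 6 is opposite face 1.
face 1


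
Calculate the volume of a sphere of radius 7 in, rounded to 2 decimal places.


Shape: sphere
Radius r = 7 in
Formula: V = (4/3) * pi * r^3
r^3 = 343
(4/3) * 343 = 457.333333
V = 457.333333 * pi
V = 1436.76
1436.76 in^3


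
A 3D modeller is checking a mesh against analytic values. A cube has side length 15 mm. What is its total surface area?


Shape: cube
Side s = 15 mm
A cube has 6 square faces.
Formula: SA = 6 * s^2
s^2 = 225
SA = 6 * 225
SA = 1350
1350 mm^2


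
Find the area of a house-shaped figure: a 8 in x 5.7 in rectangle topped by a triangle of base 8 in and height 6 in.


Composite shape: rectangle + triangle
Rectangle area = 8 * 5.7 = 45.6
Triangle area = 0.5 * 8 * 6 = 24
Total = 45.6 + 24
Total = 69.6
69.6 in^2


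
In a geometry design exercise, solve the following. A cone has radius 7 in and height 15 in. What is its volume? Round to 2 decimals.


Shape: cone
Radius r = 7 in, Height h = 15 in
Formula: V = (1/3) * pi * r^2 * h
r^2 = 49
pi * r^2 * h = pi * 49 * 15 = 735 * pi
V = 735 * pi / 3
V = 769.69
769.69 in^3


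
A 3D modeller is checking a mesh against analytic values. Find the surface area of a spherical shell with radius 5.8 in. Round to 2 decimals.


Shape: sphere
Radius r = 5.8 in
Formula: SA = 4 * pi * r^2
r^2 = 33.64
SA = 4 * pi * 33.64
SA = 134.56 * pi
SA = 422.73
422.73 in^2


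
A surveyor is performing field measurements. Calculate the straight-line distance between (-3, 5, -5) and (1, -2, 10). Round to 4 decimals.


3D distance between two points
P1 = (-3, 5, -5), P2 = (1, -2, 10)
Formula: d = sqrt((x2-x1)^2 + (y2-y1)^2 + (z2-z1)^2)
dx = 1 - -3 = 4
dy = -2 - 5 = -7
dz = 10 - -5 = 15
dx^2 + dy^2 + dz^2 = 16 + 49 + 225 = 290
d = sqrt(290)
d = 17.0294
17.0294 units


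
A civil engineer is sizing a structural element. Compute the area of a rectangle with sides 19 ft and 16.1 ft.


Shape: rectangle
Length l = 19 ft, Width w = 16.1 ft
Formula: A = l * w
A = 19 * 16.1
A = 305.9
305.9 ft^2


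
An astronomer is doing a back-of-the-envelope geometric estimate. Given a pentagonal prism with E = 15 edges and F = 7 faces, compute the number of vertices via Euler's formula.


Polyhedron: pentagonal prism
Euler's formula for convex polyhedra: V - E + F = 2
Given: E = 15 edges and F = 7 faces
Solve for V:
V = 2 + E - F = 2 + 15 - 7 = 10
10 vertices


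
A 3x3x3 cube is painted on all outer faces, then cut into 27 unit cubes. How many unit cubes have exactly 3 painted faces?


Large cube: 3 x 3 x 3, cut into unit cubes.
Cubes with 3 painted faces are at the corners. A cube always has 8 corners.
Count = 8
8 unit cubes
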